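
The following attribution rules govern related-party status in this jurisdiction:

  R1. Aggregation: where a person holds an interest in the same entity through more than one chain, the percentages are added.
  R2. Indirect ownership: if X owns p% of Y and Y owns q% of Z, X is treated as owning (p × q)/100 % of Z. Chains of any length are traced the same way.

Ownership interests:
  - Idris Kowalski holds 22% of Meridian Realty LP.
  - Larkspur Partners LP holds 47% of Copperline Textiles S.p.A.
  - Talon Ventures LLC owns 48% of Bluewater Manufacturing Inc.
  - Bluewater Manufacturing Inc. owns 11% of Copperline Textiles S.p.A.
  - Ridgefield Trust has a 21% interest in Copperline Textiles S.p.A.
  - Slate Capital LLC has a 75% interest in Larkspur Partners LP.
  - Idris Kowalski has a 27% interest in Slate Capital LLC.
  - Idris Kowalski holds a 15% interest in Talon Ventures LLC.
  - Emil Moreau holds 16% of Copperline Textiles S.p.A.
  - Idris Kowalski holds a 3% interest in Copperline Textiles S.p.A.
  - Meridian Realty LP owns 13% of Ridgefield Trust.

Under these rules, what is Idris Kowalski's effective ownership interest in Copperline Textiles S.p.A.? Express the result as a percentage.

13.9101%

Chain via Talon Ventures LLC → Bluewater Manufacturing Inc. (R2): 15% × 48% × 11% = 0.792% of Copperline Textiles S.p.A.
Chain via Slate Capital LLC → Larkspur Partners LP (R2): 27% × 75% × 47% = 9.5175% of Copperline Textiles S.p.A.
Chain via Meridian Realty LP → Ridgefield Trust (R2): 22% × 13% × 21% = 0.6006% of Copperline Textiles S.p.A.
Direct interest in Copperline Textiles S.p.A: 3%.
Aggregating (R1): 0.792% + 9.5175% + 0.6006% + 3% = 13.9101%.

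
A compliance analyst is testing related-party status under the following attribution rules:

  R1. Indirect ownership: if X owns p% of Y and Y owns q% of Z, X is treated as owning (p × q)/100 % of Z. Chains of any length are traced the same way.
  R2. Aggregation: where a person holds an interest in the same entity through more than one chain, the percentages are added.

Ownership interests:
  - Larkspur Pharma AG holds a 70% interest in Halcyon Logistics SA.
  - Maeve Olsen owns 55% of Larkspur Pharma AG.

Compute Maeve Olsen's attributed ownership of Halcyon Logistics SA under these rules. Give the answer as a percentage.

38.5%

Chain via Larkspur Pharma AG (R1): 55% × 70% = 38.5% of Halcyon Logistics SA.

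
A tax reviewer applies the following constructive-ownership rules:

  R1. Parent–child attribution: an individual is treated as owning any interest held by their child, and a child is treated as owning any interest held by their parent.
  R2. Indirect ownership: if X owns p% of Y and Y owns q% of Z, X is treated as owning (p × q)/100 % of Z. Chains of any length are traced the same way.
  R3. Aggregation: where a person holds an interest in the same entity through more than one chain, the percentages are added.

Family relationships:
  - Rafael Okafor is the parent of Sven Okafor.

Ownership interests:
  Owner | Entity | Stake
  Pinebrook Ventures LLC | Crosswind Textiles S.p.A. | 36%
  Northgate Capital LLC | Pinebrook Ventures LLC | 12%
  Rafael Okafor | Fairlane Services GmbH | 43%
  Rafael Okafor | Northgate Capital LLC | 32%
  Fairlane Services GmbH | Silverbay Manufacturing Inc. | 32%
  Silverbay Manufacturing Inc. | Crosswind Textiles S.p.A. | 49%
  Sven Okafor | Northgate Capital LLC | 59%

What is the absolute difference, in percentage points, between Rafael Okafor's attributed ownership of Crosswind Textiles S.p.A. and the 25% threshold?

14.3264

By parent–child attribution (R1), Rafael Okafor is treated as also owning Sven Okafor's interest in Northgate Capital LLC, giving 32% + 59% = 91%.
Chain via Northgate Capital LLC → Pinebrook Ventures LLC (R2): 91% × 12% × 36% = 3.9312% of Crosswind Textiles S.p.A.
Chain via Fairlane Services GmbH → Silverbay Manufacturing Inc. (R2): 43% × 32% × 49% = 6.7424% of Crosswind Textiles S.p.A.
Aggregating (R3): 3.9312% + 6.7424% = 10.6736%.
10.6736% falls short of the 25% threshold by 14.3264 percentage points.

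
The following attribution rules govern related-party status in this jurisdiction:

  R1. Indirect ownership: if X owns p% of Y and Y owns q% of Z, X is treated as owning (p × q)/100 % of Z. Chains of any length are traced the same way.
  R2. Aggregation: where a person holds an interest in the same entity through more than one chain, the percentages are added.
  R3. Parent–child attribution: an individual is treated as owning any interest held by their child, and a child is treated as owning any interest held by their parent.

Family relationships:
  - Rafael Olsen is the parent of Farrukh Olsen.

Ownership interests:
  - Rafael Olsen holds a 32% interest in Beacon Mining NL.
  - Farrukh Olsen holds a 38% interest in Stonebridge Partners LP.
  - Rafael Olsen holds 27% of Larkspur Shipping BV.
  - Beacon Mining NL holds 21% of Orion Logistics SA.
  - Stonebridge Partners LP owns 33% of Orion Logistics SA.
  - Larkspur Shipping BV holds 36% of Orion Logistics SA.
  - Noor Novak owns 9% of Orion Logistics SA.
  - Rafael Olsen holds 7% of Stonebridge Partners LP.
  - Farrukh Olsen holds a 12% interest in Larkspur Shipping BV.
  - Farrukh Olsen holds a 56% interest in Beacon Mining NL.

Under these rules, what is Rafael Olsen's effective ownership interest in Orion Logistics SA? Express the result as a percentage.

By parent–child attribution (R3), Rafael Olsen is treated as also owning Farrukh Olsen's interest in Larkspur Shipping BV, giving 27% + 12% = 39%.
By parent–child attribution (R3), Rafael Olsen is treated as also owning Farrukh Olsen's interest in Stonebridge Partners LP, giving 7% + 38% = 45%.
By parent–child attribution (R3), Rafael Olsen is treated as also owning Farrukh Olsen's interest in Beacon Mining NL, giving 32% + 56% = 88%.
Chain via Larkspur Shipping BV (R1): 39% × 36% = 14.04% of Orion Logistics SA.
Chain via Stonebridge Partners LP (R1): 45% × 33% = 14.85% of Orion Logistics SA.
Chain via Beacon Mining NL (R1): 88% × 21% = 18.48% of Orion Logistics SA.
Aggregating (R2): 14.04% + 14.85% + 18.48% = 47.37%.

47.37%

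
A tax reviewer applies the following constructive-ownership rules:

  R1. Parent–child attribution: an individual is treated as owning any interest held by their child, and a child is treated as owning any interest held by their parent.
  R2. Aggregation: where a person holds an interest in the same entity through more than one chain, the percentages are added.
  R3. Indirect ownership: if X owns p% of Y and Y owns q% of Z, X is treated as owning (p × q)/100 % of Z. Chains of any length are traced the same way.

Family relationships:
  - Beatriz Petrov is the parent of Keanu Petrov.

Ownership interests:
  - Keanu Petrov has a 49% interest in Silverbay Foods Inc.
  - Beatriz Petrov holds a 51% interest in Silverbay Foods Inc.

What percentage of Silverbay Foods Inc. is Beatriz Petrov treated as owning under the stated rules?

100%

By parent–child attribution (R1), Beatriz Petrov is treated as also owning Keanu Petrov's interest in Silverbay Foods Inc, giving 51% + 49% = 100%.
Direct interest in Silverbay Foods Inc: 100%.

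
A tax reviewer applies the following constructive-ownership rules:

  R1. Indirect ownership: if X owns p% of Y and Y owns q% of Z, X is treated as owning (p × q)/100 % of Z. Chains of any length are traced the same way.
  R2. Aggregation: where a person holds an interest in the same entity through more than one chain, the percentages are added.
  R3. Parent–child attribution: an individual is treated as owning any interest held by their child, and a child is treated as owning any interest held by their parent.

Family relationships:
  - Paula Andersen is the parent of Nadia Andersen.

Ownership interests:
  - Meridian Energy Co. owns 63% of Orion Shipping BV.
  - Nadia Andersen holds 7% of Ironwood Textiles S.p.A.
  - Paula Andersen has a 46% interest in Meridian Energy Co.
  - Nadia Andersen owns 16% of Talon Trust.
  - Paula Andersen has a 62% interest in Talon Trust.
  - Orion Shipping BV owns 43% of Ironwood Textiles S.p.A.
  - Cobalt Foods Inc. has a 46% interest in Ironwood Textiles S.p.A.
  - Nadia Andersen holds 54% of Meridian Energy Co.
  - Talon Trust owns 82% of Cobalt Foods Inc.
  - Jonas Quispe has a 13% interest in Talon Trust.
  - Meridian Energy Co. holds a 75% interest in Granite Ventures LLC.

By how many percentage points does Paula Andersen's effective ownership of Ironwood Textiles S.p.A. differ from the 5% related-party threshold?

58.5116

By parent–child attribution (R3), Paula Andersen is treated as also owning Nadia Andersen's interest in Talon Trust, giving 62% + 16% = 78%.
By parent–child attribution (R3), Paula Andersen is treated as also owning Nadia Andersen's interest in Meridian Energy Co, giving 46% + 54% = 100%.
By parent–child attribution (R3), Paula Andersen is treated as owning Nadia Andersen's 7% interest in Ironwood Textiles S.p.A.
Chain via Talon Trust → Cobalt Foods Inc. (R1): 78% × 82% × 46% = 29.4216% of Ironwood Textiles S.p.A.
Chain via Meridian Energy Co. → Orion Shipping BV (R1): 100% × 63% × 43% = 27.09% of Ironwood Textiles S.p.A.
Direct interest in Ironwood Textiles S.p.A: 7%.
Aggregating (R2): 29.4216% + 27.09% + 7% = 63.5116%.
63.5116% exceeds the 5% threshold by 58.5116 percentage points.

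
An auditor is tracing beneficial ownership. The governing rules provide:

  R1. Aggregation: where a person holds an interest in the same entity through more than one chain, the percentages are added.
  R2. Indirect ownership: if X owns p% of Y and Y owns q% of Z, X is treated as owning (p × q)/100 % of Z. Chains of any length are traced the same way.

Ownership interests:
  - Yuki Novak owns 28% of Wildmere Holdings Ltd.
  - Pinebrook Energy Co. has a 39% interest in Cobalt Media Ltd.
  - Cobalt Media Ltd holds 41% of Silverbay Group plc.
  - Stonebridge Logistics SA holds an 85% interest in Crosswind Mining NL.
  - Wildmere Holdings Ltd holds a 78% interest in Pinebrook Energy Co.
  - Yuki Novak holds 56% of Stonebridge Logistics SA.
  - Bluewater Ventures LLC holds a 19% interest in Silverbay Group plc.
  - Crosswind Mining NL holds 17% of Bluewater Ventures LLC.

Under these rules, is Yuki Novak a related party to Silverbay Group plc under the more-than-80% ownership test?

Chain via Stonebridge Logistics SA → Crosswind Mining NL → Bluewater Ventures LLC (R2): 56% × 85% × 17% × 19% = 1.53748% of Silverbay Group plc.
Chain via Wildmere Holdings Ltd → Pinebrook Energy Co. → Cobalt Media Ltd (R2): 28% × 78% × 39% × 41% = 3.492216% of Silverbay Group plc.
Aggregating (R1): 1.53748% + 3.492216% = 5.029696%.
5.029696% does not exceed the 80% threshold, so Yuki is not a related party to Silverbay Group plc.

No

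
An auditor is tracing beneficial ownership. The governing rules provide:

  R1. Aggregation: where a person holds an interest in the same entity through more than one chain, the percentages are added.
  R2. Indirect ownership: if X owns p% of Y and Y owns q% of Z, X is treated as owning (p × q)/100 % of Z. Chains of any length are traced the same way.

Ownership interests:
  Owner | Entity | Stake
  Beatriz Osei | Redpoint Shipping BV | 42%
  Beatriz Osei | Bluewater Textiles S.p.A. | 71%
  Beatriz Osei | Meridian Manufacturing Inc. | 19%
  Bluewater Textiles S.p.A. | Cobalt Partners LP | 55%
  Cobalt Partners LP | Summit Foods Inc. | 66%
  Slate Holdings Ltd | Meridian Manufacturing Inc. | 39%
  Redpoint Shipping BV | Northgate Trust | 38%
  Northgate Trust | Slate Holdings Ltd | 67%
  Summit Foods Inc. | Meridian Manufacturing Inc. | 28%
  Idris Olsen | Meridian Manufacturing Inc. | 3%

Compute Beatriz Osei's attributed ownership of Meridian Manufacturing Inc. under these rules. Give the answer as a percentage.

Chain via Redpoint Shipping BV → Northgate Trust → Slate Holdings Ltd (R2): 42% × 38% × 67% × 39% = 4.170348% of Meridian Manufacturing Inc.
Chain via Bluewater Textiles S.p.A. → Cobalt Partners LP → Summit Foods Inc. (R2): 71% × 55% × 66% × 28% = 7.21644% of Meridian Manufacturing Inc.
Direct interest in Meridian Manufacturing Inc: 19%.
Aggregating (R1): 4.170348% + 7.21644% + 19% = 30.386788%.

30.386788%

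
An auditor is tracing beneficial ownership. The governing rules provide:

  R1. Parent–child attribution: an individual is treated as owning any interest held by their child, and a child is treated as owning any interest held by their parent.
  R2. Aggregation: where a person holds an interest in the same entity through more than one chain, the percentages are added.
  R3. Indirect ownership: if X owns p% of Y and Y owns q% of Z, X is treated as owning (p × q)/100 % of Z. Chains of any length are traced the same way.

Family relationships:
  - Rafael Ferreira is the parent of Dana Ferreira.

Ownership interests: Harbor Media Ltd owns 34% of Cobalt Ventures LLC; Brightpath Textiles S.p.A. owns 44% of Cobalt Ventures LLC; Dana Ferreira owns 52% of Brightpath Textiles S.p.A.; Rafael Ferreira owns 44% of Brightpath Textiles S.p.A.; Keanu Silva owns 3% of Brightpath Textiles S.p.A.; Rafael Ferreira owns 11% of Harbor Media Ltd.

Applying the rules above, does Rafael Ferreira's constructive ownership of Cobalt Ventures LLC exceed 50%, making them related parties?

No

By parent–child attribution (R1), Rafael Ferreira is treated as also owning Dana Ferreira's interest in Brightpath Textiles S.p.A, giving 44% + 52% = 96%.
Chain via Harbor Media Ltd (R3): 11% × 34% = 3.74% of Cobalt Ventures LLC.
Chain via Brightpath Textiles S.p.A. (R3): 96% × 44% = 42.24% of Cobalt Ventures LLC.
Aggregating (R2): 3.74% + 42.24% = 45.98%.
45.98% does not exceed the 50% threshold, so Rafael is not a related party to Cobalt Ventures LLC.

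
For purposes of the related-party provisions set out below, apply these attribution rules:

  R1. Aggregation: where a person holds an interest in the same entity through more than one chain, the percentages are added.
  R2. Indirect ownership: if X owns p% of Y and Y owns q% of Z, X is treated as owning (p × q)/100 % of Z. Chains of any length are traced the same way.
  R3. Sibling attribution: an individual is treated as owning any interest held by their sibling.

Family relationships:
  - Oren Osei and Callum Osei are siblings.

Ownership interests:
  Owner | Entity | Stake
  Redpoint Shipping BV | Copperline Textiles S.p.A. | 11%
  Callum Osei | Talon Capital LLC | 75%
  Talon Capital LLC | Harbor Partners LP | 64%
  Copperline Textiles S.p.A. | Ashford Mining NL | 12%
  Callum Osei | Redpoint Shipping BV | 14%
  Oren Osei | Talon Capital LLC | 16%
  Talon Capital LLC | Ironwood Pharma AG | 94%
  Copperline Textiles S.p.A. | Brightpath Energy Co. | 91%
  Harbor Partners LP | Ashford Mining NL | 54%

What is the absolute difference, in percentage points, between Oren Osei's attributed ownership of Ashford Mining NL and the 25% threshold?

6.6344

By sibling attribution (R3), Oren Osei is treated as also owning Callum Osei's interest in Talon Capital LLC, giving 16% + 75% = 91%.
By sibling attribution (R3), Oren Osei is treated as owning Callum Osei's 14% interest in Redpoint Shipping BV.
Chain via Talon Capital LLC → Harbor Partners LP (R2): 91% × 64% × 54% = 31.4496% of Ashford Mining NL.
Chain via Redpoint Shipping BV → Copperline Textiles S.p.A. (R2): 14% × 11% × 12% = 0.1848% of Ashford Mining NL.
Aggregating (R1): 31.4496% + 0.1848% = 31.6344%.
31.6344% exceeds the 25% threshold by 6.6344 percentage points.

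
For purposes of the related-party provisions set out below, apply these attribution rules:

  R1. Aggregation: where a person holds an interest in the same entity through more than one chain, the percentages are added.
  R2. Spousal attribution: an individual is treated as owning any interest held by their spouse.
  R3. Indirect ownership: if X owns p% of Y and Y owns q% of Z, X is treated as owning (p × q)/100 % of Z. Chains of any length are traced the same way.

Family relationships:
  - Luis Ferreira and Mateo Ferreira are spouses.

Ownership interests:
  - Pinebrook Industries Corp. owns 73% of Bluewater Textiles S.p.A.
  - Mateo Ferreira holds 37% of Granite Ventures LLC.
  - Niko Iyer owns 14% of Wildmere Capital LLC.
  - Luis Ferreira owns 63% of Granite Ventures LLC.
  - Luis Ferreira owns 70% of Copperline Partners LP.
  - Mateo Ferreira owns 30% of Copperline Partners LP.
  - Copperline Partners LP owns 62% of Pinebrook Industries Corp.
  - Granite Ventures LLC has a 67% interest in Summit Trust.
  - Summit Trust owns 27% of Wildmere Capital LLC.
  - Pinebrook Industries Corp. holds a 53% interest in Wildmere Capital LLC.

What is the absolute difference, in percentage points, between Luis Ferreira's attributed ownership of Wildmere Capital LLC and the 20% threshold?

By spousal attribution (R2), Luis Ferreira is treated as also owning Mateo Ferreira's interest in Copperline Partners LP, giving 70% + 30% = 100%.
By spousal attribution (R2), Luis Ferreira is treated as also owning Mateo Ferreira's interest in Granite Ventures LLC, giving 63% + 37% = 100%.
Chain via Copperline Partners LP → Pinebrook Industries Corp. (R3): 100% × 62% × 53% = 32.86% of Wildmere Capital LLC.
Chain via Granite Ventures LLC → Summit Trust (R3): 100% × 67% × 27% = 18.09% of Wildmere Capital LLC.
Aggregating (R1): 32.86% + 18.09% = 50.95%.
50.95% exceeds the 20% threshold by 30.95 percentage points.

30.95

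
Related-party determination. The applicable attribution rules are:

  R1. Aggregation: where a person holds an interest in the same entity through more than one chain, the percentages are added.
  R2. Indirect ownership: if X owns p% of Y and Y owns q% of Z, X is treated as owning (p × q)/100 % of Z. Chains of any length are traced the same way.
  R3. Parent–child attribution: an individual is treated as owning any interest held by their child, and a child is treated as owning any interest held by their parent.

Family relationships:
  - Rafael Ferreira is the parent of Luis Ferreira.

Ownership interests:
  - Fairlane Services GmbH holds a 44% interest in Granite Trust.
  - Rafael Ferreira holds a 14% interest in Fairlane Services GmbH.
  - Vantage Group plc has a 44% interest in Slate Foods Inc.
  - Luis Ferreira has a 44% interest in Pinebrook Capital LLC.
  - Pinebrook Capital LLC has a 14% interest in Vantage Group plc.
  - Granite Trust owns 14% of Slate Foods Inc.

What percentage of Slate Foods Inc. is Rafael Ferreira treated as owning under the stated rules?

3.5728%

By parent–child attribution (R3), Rafael Ferreira is treated as owning Luis Ferreira's 44% interest in Pinebrook Capital LLC.
Chain via Fairlane Services GmbH → Granite Trust (R2): 14% × 44% × 14% = 0.8624% of Slate Foods Inc.
Chain via Pinebrook Capital LLC → Vantage Group plc (R2): 44% × 14% × 44% = 2.7104% of Slate Foods Inc.
Aggregating (R1): 0.8624% + 2.7104% = 3.5728%.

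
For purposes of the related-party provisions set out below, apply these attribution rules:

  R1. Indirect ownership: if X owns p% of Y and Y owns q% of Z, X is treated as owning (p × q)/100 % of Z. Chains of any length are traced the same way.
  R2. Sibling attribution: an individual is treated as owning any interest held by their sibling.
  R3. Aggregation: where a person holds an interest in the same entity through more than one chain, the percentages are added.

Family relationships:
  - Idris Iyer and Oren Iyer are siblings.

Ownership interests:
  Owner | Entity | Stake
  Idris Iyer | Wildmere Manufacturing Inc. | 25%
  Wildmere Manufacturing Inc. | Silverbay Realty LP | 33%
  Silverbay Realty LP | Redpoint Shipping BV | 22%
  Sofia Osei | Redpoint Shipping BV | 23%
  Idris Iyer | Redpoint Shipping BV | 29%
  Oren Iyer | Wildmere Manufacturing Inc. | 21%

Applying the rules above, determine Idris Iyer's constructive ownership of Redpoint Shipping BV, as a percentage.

By sibling attribution (R2), Idris Iyer is treated as also owning Oren Iyer's interest in Wildmere Manufacturing Inc, giving 25% + 21% = 46%.
Chain via Wildmere Manufacturing Inc. → Silverbay Realty LP (R1): 46% × 33% × 22% = 3.3396% of Redpoint Shipping BV.
Direct interest in Redpoint Shipping BV: 29%.
Aggregating (R3): 3.3396% + 29% = 32.3396%.

32.3396%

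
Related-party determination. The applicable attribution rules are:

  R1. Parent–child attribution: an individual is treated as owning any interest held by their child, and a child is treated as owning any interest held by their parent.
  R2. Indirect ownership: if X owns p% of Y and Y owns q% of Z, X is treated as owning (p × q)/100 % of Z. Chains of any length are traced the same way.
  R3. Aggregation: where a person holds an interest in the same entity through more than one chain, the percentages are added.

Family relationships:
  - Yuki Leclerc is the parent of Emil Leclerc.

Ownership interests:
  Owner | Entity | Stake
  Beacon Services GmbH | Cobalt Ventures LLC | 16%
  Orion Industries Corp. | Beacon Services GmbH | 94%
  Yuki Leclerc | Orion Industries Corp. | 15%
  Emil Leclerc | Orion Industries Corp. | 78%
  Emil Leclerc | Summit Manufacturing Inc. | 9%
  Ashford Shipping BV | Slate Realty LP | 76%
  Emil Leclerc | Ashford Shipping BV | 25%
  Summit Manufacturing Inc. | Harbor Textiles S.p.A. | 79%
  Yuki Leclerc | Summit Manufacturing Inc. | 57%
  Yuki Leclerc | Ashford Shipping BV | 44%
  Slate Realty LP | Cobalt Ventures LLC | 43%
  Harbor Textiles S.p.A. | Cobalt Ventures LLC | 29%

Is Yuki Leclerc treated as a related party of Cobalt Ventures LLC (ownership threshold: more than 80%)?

By parent–child attribution (R1), Yuki Leclerc is treated as also owning Emil Leclerc's interest in Summit Manufacturing Inc, giving 57% + 9% = 66%.
By parent–child attribution (R1), Yuki Leclerc is treated as also owning Emil Leclerc's interest in Orion Industries Corp, giving 15% + 78% = 93%.
By parent–child attribution (R1), Yuki Leclerc is treated as also owning Emil Leclerc's interest in Ashford Shipping BV, giving 44% + 25% = 69%.
Chain via Summit Manufacturing Inc. → Harbor Textiles S.p.A. (R2): 66% × 79% × 29% = 15.1206% of Cobalt Ventures LLC.
Chain via Orion Industries Corp. → Beacon Services GmbH (R2): 93% × 94% × 16% = 13.9872% of Cobalt Ventures LLC.
Chain via Ashford Shipping BV → Slate Realty LP (R2): 69% × 76% × 43% = 22.5492% of Cobalt Ventures LLC.
Aggregating (R3): 15.1206% + 13.9872% + 22.5492% = 51.657%.
51.657% does not exceed the 80% threshold, so Yuki is not a related party to Cobalt Ventures LLC.

No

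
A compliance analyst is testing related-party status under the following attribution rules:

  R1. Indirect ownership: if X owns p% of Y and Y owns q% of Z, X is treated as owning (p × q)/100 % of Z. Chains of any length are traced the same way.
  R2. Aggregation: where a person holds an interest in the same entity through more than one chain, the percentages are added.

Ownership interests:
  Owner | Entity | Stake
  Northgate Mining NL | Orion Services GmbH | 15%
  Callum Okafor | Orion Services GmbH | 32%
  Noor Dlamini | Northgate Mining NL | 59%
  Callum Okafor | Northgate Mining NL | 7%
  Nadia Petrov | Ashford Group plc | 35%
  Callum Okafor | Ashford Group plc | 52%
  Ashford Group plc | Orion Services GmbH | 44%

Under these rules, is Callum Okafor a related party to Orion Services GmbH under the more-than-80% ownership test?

No

Chain via Ashford Group plc (R1): 52% × 44% = 22.88% of Orion Services GmbH.
Chain via Northgate Mining NL (R1): 7% × 15% = 1.05% of Orion Services GmbH.
Direct interest in Orion Services GmbH: 32%.
Aggregating (R2): 22.88% + 1.05% + 32% = 55.93%.
55.93% does not exceed the 80% threshold, so Callum is not a related party to Orion Services GmbH.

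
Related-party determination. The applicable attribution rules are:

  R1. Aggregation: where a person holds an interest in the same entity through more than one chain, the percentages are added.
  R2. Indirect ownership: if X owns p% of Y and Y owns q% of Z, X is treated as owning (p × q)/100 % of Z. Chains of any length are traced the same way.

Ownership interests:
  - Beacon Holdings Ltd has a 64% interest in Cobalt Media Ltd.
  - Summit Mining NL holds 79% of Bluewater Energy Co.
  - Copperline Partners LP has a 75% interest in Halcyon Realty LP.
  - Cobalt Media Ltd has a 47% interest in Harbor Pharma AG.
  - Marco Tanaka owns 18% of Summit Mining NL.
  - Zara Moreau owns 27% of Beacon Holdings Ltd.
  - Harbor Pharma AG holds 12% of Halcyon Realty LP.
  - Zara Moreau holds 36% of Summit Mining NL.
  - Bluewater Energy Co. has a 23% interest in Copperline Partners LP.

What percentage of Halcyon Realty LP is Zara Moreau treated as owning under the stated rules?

5.880492%

Chain via Summit Mining NL → Bluewater Energy Co. → Copperline Partners LP (R2): 36% × 79% × 23% × 75% = 4.9059% of Halcyon Realty LP.
Chain via Beacon Holdings Ltd → Cobalt Media Ltd → Harbor Pharma AG (R2): 27% × 64% × 47% × 12% = 0.974592% of Halcyon Realty LP.
Aggregating (R1): 4.9059% + 0.974592% = 5.880492%.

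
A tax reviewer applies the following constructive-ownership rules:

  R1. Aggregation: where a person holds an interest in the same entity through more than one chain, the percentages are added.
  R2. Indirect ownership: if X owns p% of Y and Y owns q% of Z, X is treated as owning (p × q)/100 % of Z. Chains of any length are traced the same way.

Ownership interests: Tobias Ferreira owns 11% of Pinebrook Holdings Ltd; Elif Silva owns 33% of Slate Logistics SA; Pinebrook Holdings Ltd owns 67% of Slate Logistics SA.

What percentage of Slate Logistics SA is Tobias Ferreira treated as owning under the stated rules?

Chain via Pinebrook Holdings Ltd (R2): 11% × 67% = 7.37% of Slate Logistics SA.

7.37%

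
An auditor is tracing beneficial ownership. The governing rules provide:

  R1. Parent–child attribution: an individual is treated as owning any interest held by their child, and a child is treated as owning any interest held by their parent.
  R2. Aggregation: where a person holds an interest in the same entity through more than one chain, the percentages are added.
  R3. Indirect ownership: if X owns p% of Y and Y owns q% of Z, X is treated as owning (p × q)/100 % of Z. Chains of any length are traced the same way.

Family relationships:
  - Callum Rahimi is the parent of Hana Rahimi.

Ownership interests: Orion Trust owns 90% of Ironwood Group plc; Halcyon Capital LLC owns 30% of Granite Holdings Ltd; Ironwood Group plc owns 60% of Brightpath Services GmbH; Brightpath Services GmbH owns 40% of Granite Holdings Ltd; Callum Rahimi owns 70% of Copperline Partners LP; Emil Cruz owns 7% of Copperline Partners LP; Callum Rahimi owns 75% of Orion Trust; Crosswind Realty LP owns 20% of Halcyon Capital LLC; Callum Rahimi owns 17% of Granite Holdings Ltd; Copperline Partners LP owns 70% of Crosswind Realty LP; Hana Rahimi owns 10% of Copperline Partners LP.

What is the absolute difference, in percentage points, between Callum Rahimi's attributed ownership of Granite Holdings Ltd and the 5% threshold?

31.56

By parent–child attribution (R1), Callum Rahimi is treated as also owning Hana Rahimi's interest in Copperline Partners LP, giving 70% + 10% = 80%.
Chain via Copperline Partners LP → Crosswind Realty LP → Halcyon Capital LLC (R3): 80% × 70% × 20% × 30% = 3.36% of Granite Holdings Ltd.
Chain via Orion Trust → Ironwood Group plc → Brightpath Services GmbH (R3): 75% × 90% × 60% × 40% = 16.2% of Granite Holdings Ltd.
Direct interest in Granite Holdings Ltd: 17%.
Aggregating (R2): 3.36% + 16.2% + 17% = 36.56%.
36.56% exceeds the 5% threshold by 31.56 percentage points.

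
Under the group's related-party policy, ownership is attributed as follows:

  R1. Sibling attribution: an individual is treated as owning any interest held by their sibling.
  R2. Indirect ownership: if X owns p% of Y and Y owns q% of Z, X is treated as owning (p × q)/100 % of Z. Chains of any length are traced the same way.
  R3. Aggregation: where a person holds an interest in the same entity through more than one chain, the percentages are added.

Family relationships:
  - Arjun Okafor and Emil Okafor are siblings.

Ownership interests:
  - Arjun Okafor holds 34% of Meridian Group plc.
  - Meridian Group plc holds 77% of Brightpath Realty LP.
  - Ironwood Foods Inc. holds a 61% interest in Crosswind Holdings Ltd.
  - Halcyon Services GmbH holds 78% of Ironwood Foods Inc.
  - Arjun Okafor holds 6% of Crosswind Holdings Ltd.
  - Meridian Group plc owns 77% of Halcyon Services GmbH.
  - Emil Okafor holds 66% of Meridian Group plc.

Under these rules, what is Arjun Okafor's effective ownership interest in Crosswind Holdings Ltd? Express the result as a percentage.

42.6366%

By sibling attribution (R1), Arjun Okafor is treated as also owning Emil Okafor's interest in Meridian Group plc, giving 34% + 66% = 100%.
Chain via Meridian Group plc → Halcyon Services GmbH → Ironwood Foods Inc. (R2): 100% × 77% × 78% × 61% = 36.6366% of Crosswind Holdings Ltd.
Direct interest in Crosswind Holdings Ltd: 6%.
Aggregating (R3): 36.6366% + 6% = 42.6366%.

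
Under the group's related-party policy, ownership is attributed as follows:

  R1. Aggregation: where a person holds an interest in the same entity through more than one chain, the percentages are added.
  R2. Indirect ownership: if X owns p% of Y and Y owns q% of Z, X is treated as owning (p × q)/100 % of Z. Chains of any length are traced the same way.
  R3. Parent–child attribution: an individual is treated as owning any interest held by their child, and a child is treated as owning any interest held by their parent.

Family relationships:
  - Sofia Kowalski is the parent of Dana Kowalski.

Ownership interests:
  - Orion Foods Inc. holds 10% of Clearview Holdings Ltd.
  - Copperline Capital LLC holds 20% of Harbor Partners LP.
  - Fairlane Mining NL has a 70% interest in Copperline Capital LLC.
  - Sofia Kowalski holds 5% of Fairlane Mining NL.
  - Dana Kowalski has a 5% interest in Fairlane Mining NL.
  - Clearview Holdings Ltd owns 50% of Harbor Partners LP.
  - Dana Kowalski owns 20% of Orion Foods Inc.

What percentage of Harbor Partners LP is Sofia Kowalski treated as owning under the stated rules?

2.4%

By parent–child attribution (R3), Sofia Kowalski is treated as also owning Dana Kowalski's interest in Fairlane Mining NL, giving 5% + 5% = 10%.
By parent–child attribution (R3), Sofia Kowalski is treated as owning Dana Kowalski's 20% interest in Orion Foods Inc.
Chain via Fairlane Mining NL → Copperline Capital LLC (R2): 10% × 70% × 20% = 1.4% of Harbor Partners LP.
Chain via Orion Foods Inc. → Clearview Holdings Ltd (R2): 20% × 10% × 50% = 1% of Harbor Partners LP.
Aggregating (R1): 1.4% + 1% = 2.4%.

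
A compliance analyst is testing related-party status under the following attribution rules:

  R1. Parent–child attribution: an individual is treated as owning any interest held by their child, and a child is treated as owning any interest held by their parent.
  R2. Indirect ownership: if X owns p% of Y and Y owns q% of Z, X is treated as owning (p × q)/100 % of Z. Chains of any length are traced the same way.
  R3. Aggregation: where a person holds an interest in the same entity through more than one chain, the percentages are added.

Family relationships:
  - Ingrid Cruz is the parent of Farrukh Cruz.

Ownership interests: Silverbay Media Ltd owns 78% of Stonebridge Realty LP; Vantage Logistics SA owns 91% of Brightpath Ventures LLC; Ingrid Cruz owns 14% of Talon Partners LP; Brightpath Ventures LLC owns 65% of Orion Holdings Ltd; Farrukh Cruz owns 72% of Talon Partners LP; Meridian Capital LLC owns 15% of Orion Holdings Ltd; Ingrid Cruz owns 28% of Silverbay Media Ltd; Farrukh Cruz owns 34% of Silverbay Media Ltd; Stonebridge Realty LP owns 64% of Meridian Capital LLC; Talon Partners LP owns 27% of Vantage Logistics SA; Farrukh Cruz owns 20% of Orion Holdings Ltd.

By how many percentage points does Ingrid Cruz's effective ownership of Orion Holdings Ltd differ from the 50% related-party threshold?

11.62281

By parent–child attribution (R1), Ingrid Cruz is treated as also owning Farrukh Cruz's interest in Talon Partners LP, giving 14% + 72% = 86%.
By parent–child attribution (R1), Ingrid Cruz is treated as also owning Farrukh Cruz's interest in Silverbay Media Ltd, giving 28% + 34% = 62%.
By parent–child attribution (R1), Ingrid Cruz is treated as owning Farrukh Cruz's 20% interest in Orion Holdings Ltd.
Chain via Talon Partners LP → Vantage Logistics SA → Brightpath Ventures LLC (R2): 86% × 27% × 91% × 65% = 13.73463% of Orion Holdings Ltd.
Chain via Silverbay Media Ltd → Stonebridge Realty LP → Meridian Capital LLC (R2): 62% × 78% × 64% × 15% = 4.64256% of Orion Holdings Ltd.
Direct interest in Orion Holdings Ltd: 20%.
Aggregating (R3): 13.73463% + 4.64256% + 20% = 38.37719%.
38.37719% falls short of the 50% threshold by 11.62281 percentage points.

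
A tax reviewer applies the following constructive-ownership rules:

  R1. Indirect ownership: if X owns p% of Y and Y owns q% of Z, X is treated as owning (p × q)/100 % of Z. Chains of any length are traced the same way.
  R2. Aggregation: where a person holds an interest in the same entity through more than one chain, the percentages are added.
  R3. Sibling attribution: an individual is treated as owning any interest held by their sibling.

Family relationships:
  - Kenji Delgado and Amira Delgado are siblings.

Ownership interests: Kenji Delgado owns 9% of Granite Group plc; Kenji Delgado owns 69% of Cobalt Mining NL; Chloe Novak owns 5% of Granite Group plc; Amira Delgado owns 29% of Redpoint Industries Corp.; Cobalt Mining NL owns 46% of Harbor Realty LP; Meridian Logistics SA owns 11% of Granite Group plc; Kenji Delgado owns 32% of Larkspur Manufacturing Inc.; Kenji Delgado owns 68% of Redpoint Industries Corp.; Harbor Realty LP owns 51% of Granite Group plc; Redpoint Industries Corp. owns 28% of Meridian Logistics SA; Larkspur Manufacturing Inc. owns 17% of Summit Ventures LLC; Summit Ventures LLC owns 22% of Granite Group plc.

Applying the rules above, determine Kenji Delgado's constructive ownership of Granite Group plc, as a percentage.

By sibling attribution (R3), Kenji Delgado is treated as also owning Amira Delgado's interest in Redpoint Industries Corp, giving 68% + 29% = 97%.
Chain via Cobalt Mining NL → Harbor Realty LP (R1): 69% × 46% × 51% = 16.1874% of Granite Group plc.
Chain via Redpoint Industries Corp. → Meridian Logistics SA (R1): 97% × 28% × 11% = 2.9876% of Granite Group plc.
Chain via Larkspur Manufacturing Inc. → Summit Ventures LLC (R1): 32% × 17% × 22% = 1.1968% of Granite Group plc.
Direct interest in Granite Group plc: 9%.
Aggregating (R2): 16.1874% + 2.9876% + 1.1968% + 9% = 29.3718%.

29.3718%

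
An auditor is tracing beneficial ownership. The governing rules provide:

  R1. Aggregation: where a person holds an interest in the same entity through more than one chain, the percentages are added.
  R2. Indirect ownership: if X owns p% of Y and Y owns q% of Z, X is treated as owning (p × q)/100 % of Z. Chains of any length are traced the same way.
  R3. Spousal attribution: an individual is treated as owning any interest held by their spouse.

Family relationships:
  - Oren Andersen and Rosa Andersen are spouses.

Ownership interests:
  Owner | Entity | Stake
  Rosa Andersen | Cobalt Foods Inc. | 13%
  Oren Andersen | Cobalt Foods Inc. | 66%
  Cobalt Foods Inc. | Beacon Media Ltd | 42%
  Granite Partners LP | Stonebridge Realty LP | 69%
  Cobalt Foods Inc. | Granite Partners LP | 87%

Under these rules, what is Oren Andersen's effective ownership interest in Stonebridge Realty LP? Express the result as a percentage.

By spousal attribution (R3), Oren Andersen is treated as also owning Rosa Andersen's interest in Cobalt Foods Inc, giving 66% + 13% = 79%.
Chain via Cobalt Foods Inc. → Granite Partners LP (R2): 79% × 87% × 69% = 47.4237% of Stonebridge Realty LP.

47.4237%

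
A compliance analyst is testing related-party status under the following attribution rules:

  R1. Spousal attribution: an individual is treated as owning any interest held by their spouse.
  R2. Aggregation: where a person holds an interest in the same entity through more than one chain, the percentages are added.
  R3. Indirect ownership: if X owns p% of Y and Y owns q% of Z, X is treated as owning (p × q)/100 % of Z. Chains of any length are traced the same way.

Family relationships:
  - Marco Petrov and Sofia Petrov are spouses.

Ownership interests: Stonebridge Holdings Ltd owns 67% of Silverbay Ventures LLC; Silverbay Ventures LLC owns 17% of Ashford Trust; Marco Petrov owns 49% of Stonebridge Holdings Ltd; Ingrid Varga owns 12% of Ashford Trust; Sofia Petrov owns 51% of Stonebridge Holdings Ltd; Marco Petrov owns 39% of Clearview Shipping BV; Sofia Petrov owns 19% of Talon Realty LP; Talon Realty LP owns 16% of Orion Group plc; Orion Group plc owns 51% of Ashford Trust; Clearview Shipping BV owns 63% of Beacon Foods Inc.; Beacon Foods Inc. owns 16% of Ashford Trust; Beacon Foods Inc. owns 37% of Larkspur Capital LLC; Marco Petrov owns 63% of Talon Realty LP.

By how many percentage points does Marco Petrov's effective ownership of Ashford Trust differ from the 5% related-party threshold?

17.0124

By spousal attribution (R1), Marco Petrov is treated as also owning Sofia Petrov's interest in Stonebridge Holdings Ltd, giving 49% + 51% = 100%.
By spousal attribution (R1), Marco Petrov is treated as also owning Sofia Petrov's interest in Talon Realty LP, giving 63% + 19% = 82%.
Chain via Clearview Shipping BV → Beacon Foods Inc. (R3): 39% × 63% × 16% = 3.9312% of Ashford Trust.
Chain via Stonebridge Holdings Ltd → Silverbay Ventures LLC (R3): 100% × 67% × 17% = 11.39% of Ashford Trust.
Chain via Talon Realty LP → Orion Group plc (R3): 82% × 16% × 51% = 6.6912% of Ashford Trust.
Aggregating (R2): 3.9312% + 11.39% + 6.6912% = 22.0124%.
22.0124% exceeds the 5% threshold by 17.0124 percentage points.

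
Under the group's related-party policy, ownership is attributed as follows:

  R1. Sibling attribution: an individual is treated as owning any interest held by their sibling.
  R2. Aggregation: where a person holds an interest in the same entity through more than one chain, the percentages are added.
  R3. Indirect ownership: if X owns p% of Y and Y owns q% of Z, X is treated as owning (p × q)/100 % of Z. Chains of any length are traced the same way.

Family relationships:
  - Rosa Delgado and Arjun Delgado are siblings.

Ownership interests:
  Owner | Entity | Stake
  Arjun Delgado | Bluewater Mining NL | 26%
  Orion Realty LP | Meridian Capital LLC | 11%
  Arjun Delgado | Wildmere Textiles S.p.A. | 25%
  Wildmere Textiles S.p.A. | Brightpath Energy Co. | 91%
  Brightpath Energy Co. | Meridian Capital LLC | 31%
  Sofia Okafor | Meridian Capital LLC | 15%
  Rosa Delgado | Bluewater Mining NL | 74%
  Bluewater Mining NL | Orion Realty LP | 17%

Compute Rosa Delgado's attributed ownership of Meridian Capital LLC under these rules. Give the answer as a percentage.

8.9225%

By sibling attribution (R1), Rosa Delgado is treated as also owning Arjun Delgado's interest in Bluewater Mining NL, giving 74% + 26% = 100%.
By sibling attribution (R1), Rosa Delgado is treated as owning Arjun Delgado's 25% interest in Wildmere Textiles S.p.A.
Chain via Bluewater Mining NL → Orion Realty LP (R3): 100% × 17% × 11% = 1.87% of Meridian Capital LLC.
Chain via Wildmere Textiles S.p.A. → Brightpath Energy Co. (R3): 25% × 91% × 31% = 7.0525% of Meridian Capital LLC.
Aggregating (R2): 1.87% + 7.0525% = 8.9225%.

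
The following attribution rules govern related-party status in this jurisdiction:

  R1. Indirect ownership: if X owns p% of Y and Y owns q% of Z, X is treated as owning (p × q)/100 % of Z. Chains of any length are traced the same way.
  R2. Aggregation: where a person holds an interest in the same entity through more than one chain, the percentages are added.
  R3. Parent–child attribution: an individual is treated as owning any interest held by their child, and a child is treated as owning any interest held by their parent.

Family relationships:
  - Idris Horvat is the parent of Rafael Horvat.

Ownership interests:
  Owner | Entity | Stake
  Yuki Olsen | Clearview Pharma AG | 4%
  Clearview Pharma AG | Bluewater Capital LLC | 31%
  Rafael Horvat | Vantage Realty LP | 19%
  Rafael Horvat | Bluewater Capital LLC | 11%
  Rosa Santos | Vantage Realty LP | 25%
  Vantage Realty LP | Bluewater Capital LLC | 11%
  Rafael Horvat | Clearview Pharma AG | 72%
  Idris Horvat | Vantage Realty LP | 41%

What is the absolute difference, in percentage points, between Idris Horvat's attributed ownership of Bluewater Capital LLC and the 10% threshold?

29.92

By parent–child attribution (R3), Idris Horvat is treated as also owning Rafael Horvat's interest in Vantage Realty LP, giving 41% + 19% = 60%.
By parent–child attribution (R3), Idris Horvat is treated as owning Rafael Horvat's 72% interest in Clearview Pharma AG.
By parent–child attribution (R3), Idris Horvat is treated as owning Rafael Horvat's 11% interest in Bluewater Capital LLC.
Chain via Vantage Realty LP (R1): 60% × 11% = 6.6% of Bluewater Capital LLC.
Chain via Clearview Pharma AG (R1): 72% × 31% = 22.32% of Bluewater Capital LLC.
Direct interest in Bluewater Capital LLC: 11%.
Aggregating (R2): 6.6% + 22.32% + 11% = 39.92%.
39.92% exceeds the 10% threshold by 29.92 percentage points.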